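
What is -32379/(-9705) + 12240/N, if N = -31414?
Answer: 149727451/50812145 ≈ 2.9467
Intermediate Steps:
-32379/(-9705) + 12240/N = -32379/(-9705) + 12240/(-31414) = -32379*(-1/9705) + 12240*(-1/31414) = 10793/3235 - 6120/15707 = 149727451/50812145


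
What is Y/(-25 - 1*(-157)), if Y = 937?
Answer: 937/132 ≈ 7.0985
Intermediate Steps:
Y/(-25 - 1*(-157)) = 937/(-25 - 1*(-157)) = 937/(-25 + 157) = 937/132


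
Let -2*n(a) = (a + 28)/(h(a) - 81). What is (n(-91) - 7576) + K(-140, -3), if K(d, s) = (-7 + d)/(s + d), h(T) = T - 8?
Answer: -43329841/5720 ≈ -7575.1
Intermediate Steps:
h(T) = -8 + T
K(d, s) = (-7 + d)/(d + s)
n(a) = -(28 + a)/(2*(-89 + a)) (n(a) = -(a + 28)/(2*((-8 + a) - 81)) = -(28 + a)/(2*(-89 + a)))
(n(-91) - 7576) + K(-140, -3) = ((-28 - 1*(-91))/(2*(-89 - 91)) - 7576) + (-7 - 140)/(-140 - 3) = ((½)*(-28 + 91)/(-180) - 7576) - 147/(-143) = ((½)*(-1/180)*63 - 7576) - 1/143*(-147) = (-7/40 - 7576) + 147/143 = -303047/40 + 147/143 = -43329841/5720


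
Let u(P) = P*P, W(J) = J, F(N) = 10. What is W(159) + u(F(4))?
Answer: 259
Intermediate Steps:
u(P) = P**2
W(159) + u(F(4)) = 159 + 10**2 = 159 + 100 = 259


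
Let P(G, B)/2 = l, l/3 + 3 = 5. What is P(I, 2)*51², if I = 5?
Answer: 31212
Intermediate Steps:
l = 6 (l = -9 + 3*5 = -9 + 15 = 6)
P(G, B) = 12 (P(G, B) = 2*6 = 12)
P(I, 2)*51² = 12*51² = 12*2601 = 31212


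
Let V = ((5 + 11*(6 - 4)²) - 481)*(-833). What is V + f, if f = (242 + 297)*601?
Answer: 683795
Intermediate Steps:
f = 323939 (f = 539*601 = 323939)
V = 359856 (V = ((5 + 11*2²) - 481)*(-833) = ((5 + 11*4) - 481)*(-833) = ((5 + 44) - 481)*(-833) = (49 - 481)*(-833) = -432*(-833) = 359856)
V + f = 359856 + 323939 = 683795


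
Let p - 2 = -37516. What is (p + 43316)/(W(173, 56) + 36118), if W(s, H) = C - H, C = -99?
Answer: 5802/35963 ≈ 0.16133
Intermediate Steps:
p = -37514 (p = 2 - 37516 = -37514)
W(s, H) = -99 - H
(p + 43316)/(W(173, 56) + 36118) = (-37514 + 43316)/((-99 - 1*56) + 36118) = 5802/((-99 - 56) + 36118) = 5802/(-155 + 36118) = 5802/35963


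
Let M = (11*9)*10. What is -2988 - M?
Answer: -3978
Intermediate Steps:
M = 990 (M = 99*10 = 990)
-2988 - M = -2988 - 1*990 = -2988 - 990 = -3978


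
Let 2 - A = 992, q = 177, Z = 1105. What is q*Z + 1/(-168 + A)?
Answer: 226487429/1158 ≈ 1.9559e+5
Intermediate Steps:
A = -990 (A = 2 - 1*992 = 2 - 992 = -990)
q*Z + 1/(-168 + A) = 177*1105 + 1/(-168 - 990) = 195585 + 1/(-1158) = 195585 - 1/1158 = 226487429/1158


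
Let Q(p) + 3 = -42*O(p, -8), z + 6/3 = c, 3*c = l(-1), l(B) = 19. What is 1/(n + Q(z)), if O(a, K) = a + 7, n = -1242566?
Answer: -1/1243045 ≈ -8.0448e-7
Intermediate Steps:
c = 19/3 (c = (⅓)*19 = 19/3 ≈ 6.3333)
z = 13/3 (z = -2 + 19/3 = 13/3 ≈ 4.3333)
O(a, K) = 7 + a
Q(p) = -297 - 42*p (Q(p) = -3 - 42*(7 + p) = -3 + (-294 - 42*p) = -297 - 42*p)
1/(n + Q(z)) = 1/(-1242566 + (-297 - 42*13/3)) = 1/(-1242566 + (-297 - 182)) = 1/(-1242566 - 479) = 1/(-1243045) = -1/1243045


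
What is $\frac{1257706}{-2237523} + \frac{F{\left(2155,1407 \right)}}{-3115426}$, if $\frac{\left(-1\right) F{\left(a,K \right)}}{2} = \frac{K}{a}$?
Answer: $- \frac{4221954297449729}{7511077222857345} \approx -0.5621$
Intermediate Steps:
$F{\left(a,K \right)} = - \frac{2 K}{a}$ ($F{\left(a,K \right)} = - 2 \frac{K}{a} = - \frac{2 K}{a}$)
$\frac{1257706}{-2237523} + \frac{F{\left(2155,1407 \right)}}{-3115426} = \frac{1257706}{-2237523} + \frac{\left(-2\right) 1407 \cdot \frac{1}{2155}}{-3115426} = 1257706 \left(- \frac{1}{2237523}\right) + \left(-2\right) 1407 \cdot \frac{1}{2155} \left(- \frac{1}{3115426}\right) = - \frac{1257706}{2237523} - - \frac{1407}{3356871515} = - \frac{1257706}{2237523} + \frac{1407}{3356871515} = - \frac{4221954297449729}{7511077222857345}$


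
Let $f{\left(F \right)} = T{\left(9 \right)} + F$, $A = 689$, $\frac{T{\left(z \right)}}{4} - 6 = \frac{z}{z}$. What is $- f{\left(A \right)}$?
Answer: $-717$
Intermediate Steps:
$T{\left(z \right)} = 28$ ($T{\left(z \right)} = 24 + 4 \frac{z}{z} = 24 + 4 \cdot 1 = 24 + 4 = 28$)
$f{\left(F \right)} = 28 + F$
$- f{\left(A \right)} = - (28 + 689) = \left(-1\right) 717 = -717$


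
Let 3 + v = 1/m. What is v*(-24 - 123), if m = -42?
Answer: 889/2 ≈ 444.50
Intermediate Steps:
v = -127/42 (v = -3 + 1/(-42) = -3 - 1/42 = -127/42 ≈ -3.0238)
v*(-24 - 123) = -127*(-24 - 123)/42 = -127/42*(-147) = 889/2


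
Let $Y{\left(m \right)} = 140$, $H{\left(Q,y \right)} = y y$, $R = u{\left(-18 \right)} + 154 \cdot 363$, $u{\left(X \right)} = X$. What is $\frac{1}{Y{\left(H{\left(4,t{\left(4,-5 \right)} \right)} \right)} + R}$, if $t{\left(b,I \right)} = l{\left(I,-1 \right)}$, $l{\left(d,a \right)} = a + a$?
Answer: $\frac{1}{56024} \approx 1.7849 \cdot 10^{-5}$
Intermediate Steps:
$l{\left(d,a \right)} = 2 a$
$R = 55884$ ($R = -18 + 154 \cdot 363 = -18 + 55902 = 55884$)
$t{\left(b,I \right)} = -2$ ($t{\left(b,I \right)} = 2 \left(-1\right) = -2$)
$H{\left(Q,y \right)} = y^{2}$
$\frac{1}{Y{\left(H{\left(4,t{\left(4,-5 \right)} \right)} \right)} + R} = \frac{1}{140 + 55884} = \frac{1}{56024}$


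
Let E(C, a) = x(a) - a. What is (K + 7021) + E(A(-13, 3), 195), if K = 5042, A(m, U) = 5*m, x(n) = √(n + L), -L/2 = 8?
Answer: 11868 + √179 ≈ 11881.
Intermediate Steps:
L = -16 (L = -2*8 = -16)
x(n) = √(-16 + n) (x(n) = √(n - 16) = √(-16 + n))
E(C, a) = √(-16 + a) - a
(K + 7021) + E(A(-13, 3), 195) = (5042 + 7021) + (√(-16 + 195) - 1*195) = 12063 + (√179 - 195) = 12063 + (-195 + √179) = 11868 + √179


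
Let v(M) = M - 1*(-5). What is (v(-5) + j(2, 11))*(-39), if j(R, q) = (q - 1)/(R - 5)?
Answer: 130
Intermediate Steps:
j(R, q) = (-1 + q)/(-5 + R)
v(M) = 5 + M (v(M) = M + 5 = 5 + M)
(v(-5) + j(2, 11))*(-39) = ((5 - 5) + (-1 + 11)/(-5 + 2))*(-39) = (0 + 10/(-3))*(-39) = (0 - 1/3*10)*(-39) = (0 - 10/3)*(-39) = -10/3*(-39) = 130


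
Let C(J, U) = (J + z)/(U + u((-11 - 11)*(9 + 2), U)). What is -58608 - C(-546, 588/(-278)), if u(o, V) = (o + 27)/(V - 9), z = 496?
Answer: -43365252306/739957 ≈ -58605.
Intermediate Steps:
u(o, V) = (27 + o)/(-9 + V)
C(J, U) = (496 + J)/(U - 215/(-9 + U)) (C(J, U) = (J + 496)/(U + (27 + (-11 - 11)*(9 + 2))/(-9 + U)) = (496 + J)/(U + (27 - 22*11)/(-9 + U)) = (496 + J)/(U + (27 - 242)/(-9 + U)) = (496 + J)/(U - 215/(-9 + U)))
-58608 - C(-546, 588/(-278)) = -58608 - (-9 + 588/(-278))*(496 - 546)/(-215 + (588/(-278))*(-9 + 588/(-278))) = -58608 - (-9 + 588*(-1/278))*(-50)/(-215 + (588*(-1/278))*(-9 + 588*(-1/278))) = -58608 - (-9 - 294/139)*(-50)/(-215 - 294*(-9 - 294/139)/139) = -58608 - (-1545)*(-50)/((-215 - 294/139*(-1545/139))*139) = -58608 - (-1545)*(-50)/((-215 + 454230/19321)*139) = -58608 - (-1545)*(-50)/((-3699785/19321)*139) = -58608 - (-19321)*(-1545)*(-50)/(3699785*139) = -58608 - 1*(-2147550/739957) = -58608 + 2147550/739957 = -43365252306/739957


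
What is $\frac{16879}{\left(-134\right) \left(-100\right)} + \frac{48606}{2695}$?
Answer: $\frac{139361861}{7222600} \approx 19.295$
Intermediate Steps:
$\frac{16879}{\left(-134\right) \left(-100\right)} + \frac{48606}{2695} = \frac{16879}{13400} + 48606 \cdot \frac{1}{2695} = 16879 \cdot \frac{1}{13400} + \frac{48606}{2695} = \frac{16879}{13400} + \frac{48606}{2695} = \frac{139361861}{7222600}$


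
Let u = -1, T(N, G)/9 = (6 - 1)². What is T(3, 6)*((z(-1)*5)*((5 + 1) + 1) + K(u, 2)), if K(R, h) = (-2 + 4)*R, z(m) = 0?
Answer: -450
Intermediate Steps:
T(N, G) = 225 (T(N, G) = 9*(6 - 1)² = 9*5² = 9*25 = 225)
K(R, h) = 2*R
T(3, 6)*((z(-1)*5)*((5 + 1) + 1) + K(u, 2)) = 225*((0*5)*((5 + 1) + 1) + 2*(-1)) = 225*(0*(6 + 1) - 2) = 225*(0*7 - 2) = 225*(0 - 2) = 225*(-2) = -450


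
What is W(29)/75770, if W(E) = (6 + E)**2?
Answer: 245/15154 ≈ 0.016167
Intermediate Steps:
W(29)/75770 = (6 + 29)**2/75770 = 35**2*(1/75770) = 1225*(1/75770) = 245/15154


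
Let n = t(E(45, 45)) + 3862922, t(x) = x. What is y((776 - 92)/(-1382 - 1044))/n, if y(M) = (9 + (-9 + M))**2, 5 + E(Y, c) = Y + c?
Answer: 12996/631545416287 ≈ 2.0578e-8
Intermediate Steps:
E(Y, c) = -5 + Y + c (E(Y, c) = -5 + (Y + c) = -5 + Y + c)
y(M) = M**2
n = 3863007 (n = (-5 + 45 + 45) + 3862922 = 85 + 3862922 = 3863007)
y((776 - 92)/(-1382 - 1044))/n = ((776 - 92)/(-1382 - 1044))**2/3863007 = (684/(-2426))**2*(1/3863007) = (684*(-1/2426))**2*(1/3863007) = (-342/1213)**2*(1/3863007) = (116964/1471369)*(1/3863007) = 12996/631545416287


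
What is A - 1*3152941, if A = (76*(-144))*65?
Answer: -3864301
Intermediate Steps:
A = -711360 (A = -10944*65 = -711360)
A - 1*3152941 = -711360 - 1*3152941 = -711360 - 3152941 = -3864301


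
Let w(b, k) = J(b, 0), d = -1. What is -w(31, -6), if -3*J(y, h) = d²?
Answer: ⅓ ≈ 0.33333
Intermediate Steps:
J(y, h) = -⅓ (J(y, h) = -⅓*(-1)² = -⅓*1 = -⅓)
w(b, k) = -⅓
-w(31, -6) = -1*(-⅓) = ⅓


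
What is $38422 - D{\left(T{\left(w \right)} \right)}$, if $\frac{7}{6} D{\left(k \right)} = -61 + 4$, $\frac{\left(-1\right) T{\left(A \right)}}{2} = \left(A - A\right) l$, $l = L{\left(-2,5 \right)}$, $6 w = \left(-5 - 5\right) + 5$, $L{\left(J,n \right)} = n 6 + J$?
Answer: $\frac{269296}{7} \approx 38471.0$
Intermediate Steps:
$L{\left(J,n \right)} = J + 6 n$ ($L{\left(J,n \right)} = 6 n + J = J + 6 n$)
$w = - \frac{5}{6}$ ($w = \frac{\left(-5 - 5\right) + 5}{6} = \frac{-10 + 5}{6} = \frac{1}{6} \left(-5\right) = - \frac{5}{6} \approx -0.83333$)
$l = 28$ ($l = -2 + 6 \cdot 5 = -2 + 30 = 28$)
$T{\left(A \right)} = 0$ ($T{\left(A \right)} = - 2 \left(A - A\right) 28 = - 2 \cdot 0 \cdot 28 = \left(-2\right) 0 = 0$)
$D{\left(k \right)} = - \frac{342}{7}$ ($D{\left(k \right)} = \frac{6 \left(-61 + 4\right)}{7} = \frac{6}{7} \left(-57\right) = - \frac{342}{7}$)
$38422 - D{\left(T{\left(w \right)} \right)} = 38422 - - \frac{342}{7} = 38422 + \frac{342}{7} = \frac{269296}{7}$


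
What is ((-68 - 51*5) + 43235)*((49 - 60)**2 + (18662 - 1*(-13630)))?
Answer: 1390906656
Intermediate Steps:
((-68 - 51*5) + 43235)*((49 - 60)**2 + (18662 - 1*(-13630))) = ((-68 - 255) + 43235)*((-11)**2 + (18662 + 13630)) = (-323 + 43235)*(121 + 32292) = 42912*32413 = 1390906656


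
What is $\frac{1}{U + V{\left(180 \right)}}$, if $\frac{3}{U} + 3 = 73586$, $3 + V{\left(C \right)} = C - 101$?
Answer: $\frac{73583}{5592311} \approx 0.013158$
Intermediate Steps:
$V{\left(C \right)} = -104 + C$ ($V{\left(C \right)} = -3 + \left(C - 101\right) = -3 + \left(-101 + C\right) = -104 + C$)
$U = \frac{3}{73583}$ ($U = \frac{3}{-3 + 73586} = \frac{3}{73583} \approx 4.077 \cdot 10^{-5}$)
$\frac{1}{U + V{\left(180 \right)}} = \frac{1}{\frac{3}{73583} + \left(-104 + 180\right)} = \frac{1}{\frac{3}{73583} + 76} = \frac{1}{\frac{5592311}{73583}} = \frac{73583}{5592311}$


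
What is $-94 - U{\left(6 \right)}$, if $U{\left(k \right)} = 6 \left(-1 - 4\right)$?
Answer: $-64$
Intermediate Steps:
$U{\left(k \right)} = -30$ ($U{\left(k \right)} = 6 \left(-5\right) = -30$)
$-94 - U{\left(6 \right)} = -94 - -30 = -94 + 30 = -64$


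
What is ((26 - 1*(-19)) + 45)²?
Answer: 8100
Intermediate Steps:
((26 - 1*(-19)) + 45)² = ((26 + 19) + 45)² = (45 + 45)² = 90² = 8100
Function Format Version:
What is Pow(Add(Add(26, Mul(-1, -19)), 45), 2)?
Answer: 8100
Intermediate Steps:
Pow(Add(Add(26, Mul(-1, -19)), 45), 2) = Pow(Add(Add(26, 19), 45), 2) = Pow(Add(45, 45), 2) = Pow(90, 2) = 8100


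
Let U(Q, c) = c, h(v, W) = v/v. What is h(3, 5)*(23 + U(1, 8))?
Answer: 31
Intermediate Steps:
h(v, W) = 1
h(3, 5)*(23 + U(1, 8)) = 1*(23 + 8) = 1*31 = 31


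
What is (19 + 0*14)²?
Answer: 361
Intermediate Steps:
(19 + 0*14)² = (19 + 0)² = 19² = 361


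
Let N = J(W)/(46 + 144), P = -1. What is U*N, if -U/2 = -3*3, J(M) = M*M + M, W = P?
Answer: 0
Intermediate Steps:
W = -1
J(M) = M + M² (J(M) = M² + M = M + M²)
N = 0 (N = (-(1 - 1))/(46 + 144) = -1*0/190 = 0*(1/190) = 0)
U = 18 (U = -(-6)*3 = -2*(-9) = 18)
U*N = 18*0 = 0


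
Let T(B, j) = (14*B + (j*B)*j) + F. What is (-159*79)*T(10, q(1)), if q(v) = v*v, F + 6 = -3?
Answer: -1771101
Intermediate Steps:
F = -9 (F = -6 - 3 = -9)
q(v) = v²
T(B, j) = -9 + 14*B + B*j² (T(B, j) = (14*B + (j*B)*j) - 9 = (14*B + (B*j)*j) - 9 = (14*B + B*j²) - 9 = -9 + 14*B + B*j²)
(-159*79)*T(10, q(1)) = (-159*79)*(-9 + 14*10 + 10*(1²)²) = -12561*(-9 + 140 + 10*1²) = -12561*(-9 + 140 + 10*1) = -12561*(-9 + 140 + 10) = -12561*141 = -1771101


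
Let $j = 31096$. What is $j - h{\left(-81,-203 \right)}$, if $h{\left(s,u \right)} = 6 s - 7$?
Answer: $31589$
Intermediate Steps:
$h{\left(s,u \right)} = -7 + 6 s$
$j - h{\left(-81,-203 \right)} = 31096 - \left(-7 + 6 \left(-81\right)\right) = 31096 - \left(-7 - 486\right) = 31096 - -493 = 31096 + 493 = 31589$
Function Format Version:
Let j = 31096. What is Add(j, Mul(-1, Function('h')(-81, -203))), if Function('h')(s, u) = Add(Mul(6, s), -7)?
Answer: 31589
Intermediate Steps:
Function('h')(s, u) = Add(-7, Mul(6, s))
Add(j, Mul(-1, Function('h')(-81, -203))) = Add(31096, Mul(-1, Add(-7, Mul(6, -81)))) = Add(31096, Mul(-1, Add(-7, -486))) = Add(31096, Mul(-1, -493)) = Add(31096, 493) = 31589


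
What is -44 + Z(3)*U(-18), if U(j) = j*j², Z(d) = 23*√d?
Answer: -44 - 134136*√3 ≈ -2.3237e+5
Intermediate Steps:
U(j) = j³
-44 + Z(3)*U(-18) = -44 + (23*√3)*(-18)³ = -44 + (23*√3)*(-5832) = -44 - 134136*√3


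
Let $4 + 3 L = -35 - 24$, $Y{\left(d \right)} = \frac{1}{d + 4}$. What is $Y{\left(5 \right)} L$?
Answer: $- \frac{7}{3} \approx -2.3333$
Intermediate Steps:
$Y{\left(d \right)} = \frac{1}{4 + d}$
$L = -21$ ($L = - \frac{4}{3} + \frac{-35 - 24}{3} = - \frac{4}{3} + \frac{1}{3} \left(-59\right) = - \frac{4}{3} - \frac{59}{3} = -21$)
$Y{\left(5 \right)} L = \frac{1}{4 + 5} \left(-21\right) = \frac{1}{9} \left(-21\right) = - \frac{7}{3}$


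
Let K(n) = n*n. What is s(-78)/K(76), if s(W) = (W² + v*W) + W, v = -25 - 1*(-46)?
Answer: 273/361 ≈ 0.75623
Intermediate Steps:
v = 21 (v = -25 + 46 = 21)
s(W) = W² + 22*W (s(W) = (W² + 21*W) + W = W² + 22*W)
K(n) = n²
s(-78)/K(76) = (-78*(22 - 78))/(76²) = -78*(-56)/5776 = 4368*(1/5776) = 273/361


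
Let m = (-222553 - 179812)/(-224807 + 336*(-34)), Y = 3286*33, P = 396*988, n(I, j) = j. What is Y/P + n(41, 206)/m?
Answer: 289138823503/2385219720 ≈ 121.22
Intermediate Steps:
P = 391248
Y = 108438
m = 402365/236231 (m = -402365/(-224807 - 11424) = -402365/(-236231) = -402365*(-1/236231) = 402365/236231 ≈ 1.7033)
Y/P + n(41, 206)/m = 108438/391248 + 206/(402365/236231) = 108438*(1/391248) + 206*(236231/402365) = 1643/5928 + 48663586/402365 = 289138823503/2385219720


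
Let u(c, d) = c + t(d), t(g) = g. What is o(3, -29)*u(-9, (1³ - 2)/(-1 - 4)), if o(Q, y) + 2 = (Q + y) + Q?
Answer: 220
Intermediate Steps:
o(Q, y) = -2 + y + 2*Q (o(Q, y) = -2 + ((Q + y) + Q) = -2 + (y + 2*Q) = -2 + y + 2*Q)
u(c, d) = c + d
o(3, -29)*u(-9, (1³ - 2)/(-1 - 4)) = (-2 - 29 + 2*3)*(-9 + (1³ - 2)/(-1 - 4)) = (-2 - 29 + 6)*(-9 + (1 - 2)/(-5)) = -25*(-9 - 1*(-⅕)) = -25*(-9 + ⅕) = -25*(-44/5) = 220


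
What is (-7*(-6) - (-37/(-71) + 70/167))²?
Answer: 237018054025/140588449 ≈ 1685.9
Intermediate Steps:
(-7*(-6) - (-37/(-71) + 70/167))² = (42 - (-37*(-1/71) + 70*(1/167)))² = (42 - (37/71 + 70/167))² = (42 - 1*11149/11857)² = (42 - 11149/11857)² = (486845/11857)² = 237018054025/140588449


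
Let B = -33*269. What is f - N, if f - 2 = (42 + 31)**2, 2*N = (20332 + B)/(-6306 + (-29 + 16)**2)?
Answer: 65444149/12274 ≈ 5331.9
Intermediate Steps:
B = -8877
N = -11455/12274 (N = ((20332 - 8877)/(-6306 + (-29 + 16)**2))/2 = (11455/(-6306 + (-13)**2))/2 = (11455/(-6306 + 169))/2 = (11455/(-6137))/2 = (11455*(-1/6137))/2 = (1/2)*(-11455/6137) = -11455/12274 ≈ -0.93327)
f = 5331 (f = 2 + (42 + 31)**2 = 2 + 73**2 = 2 + 5329 = 5331)
f - N = 5331 - 1*(-11455/12274) = 5331 + 11455/12274 = 65444149/12274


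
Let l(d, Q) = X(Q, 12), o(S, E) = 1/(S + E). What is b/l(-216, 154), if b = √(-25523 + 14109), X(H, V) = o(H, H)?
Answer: 308*I*√11414 ≈ 32906.0*I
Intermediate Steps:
o(S, E) = 1/(E + S)
X(H, V) = 1/(2*H) (X(H, V) = 1/(H + H) = 1/(2*H))
l(d, Q) = 1/(2*Q)
b = I*√11414 (b = √(-11414) = I*√11414 ≈ 106.84*I)
b/l(-216, 154) = (I*√11414)/(((½)/154)) = (I*√11414)/(((½)*(1/154))) = (I*√11414)/(1/308) = (I*√11414)*308 = 308*I*√11414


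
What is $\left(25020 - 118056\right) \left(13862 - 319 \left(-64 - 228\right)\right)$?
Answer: $-9955782360$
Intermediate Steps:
$\left(25020 - 118056\right) \left(13862 - 319 \left(-64 - 228\right)\right) = - 93036 \left(13862 - -93148\right) = - 93036 \left(13862 + 93148\right) = \left(-93036\right) 107010 = -9955782360$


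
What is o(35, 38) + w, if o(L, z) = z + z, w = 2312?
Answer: 2388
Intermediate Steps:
o(L, z) = 2*z
o(35, 38) + w = 2*38 + 2312 = 76 + 2312 = 2388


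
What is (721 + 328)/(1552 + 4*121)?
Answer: 1049/2036 ≈ 0.51523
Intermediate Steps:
(721 + 328)/(1552 + 4*121) = 1049/(1552 + 484) = 1049/2036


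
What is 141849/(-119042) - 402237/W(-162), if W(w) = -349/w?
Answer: -7757111211849/41545658 ≈ -1.8671e+5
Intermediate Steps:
141849/(-119042) - 402237/W(-162) = 141849/(-119042) - 402237/((-349/(-162))) = 141849*(-1/119042) - 402237/((-349*(-1/162))) = -141849/119042 - 402237/349/162 = -141849/119042 - 402237*162/349 = -141849/119042 - 65162394/349 = -7757111211849/41545658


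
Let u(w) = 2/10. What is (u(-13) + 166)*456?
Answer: 378936/5 ≈ 75787.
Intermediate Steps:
u(w) = 1/5 (u(w) = 2*(1/10) = 1/5)
(u(-13) + 166)*456 = (1/5 + 166)*456 = (831/5)*456 = 378936/5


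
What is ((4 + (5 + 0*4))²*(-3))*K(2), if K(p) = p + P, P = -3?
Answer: 243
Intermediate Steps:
K(p) = -3 + p (K(p) = p - 3 = -3 + p)
((4 + (5 + 0*4))²*(-3))*K(2) = ((4 + (5 + 0*4))²*(-3))*(-3 + 2) = ((4 + (5 + 0))²*(-3))*(-1) = ((4 + 5)²*(-3))*(-1) = (9²*(-3))*(-1) = (81*(-3))*(-1) = -243*(-1) = 243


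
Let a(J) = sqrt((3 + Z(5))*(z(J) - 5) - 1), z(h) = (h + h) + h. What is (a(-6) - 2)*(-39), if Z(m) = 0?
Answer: 78 - 39*I*sqrt(70) ≈ 78.0 - 326.3*I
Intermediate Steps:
z(h) = 3*h (z(h) = 2*h + h = 3*h)
a(J) = sqrt(-16 + 9*J) (a(J) = sqrt((3 + 0)*(3*J - 5) - 1) = sqrt(3*(-5 + 3*J) - 1) = sqrt((-15 + 9*J) - 1) = sqrt(-16 + 9*J))
(a(-6) - 2)*(-39) = (sqrt(-16 + 9*(-6)) - 2)*(-39) = (sqrt(-16 - 54) - 2)*(-39) = (sqrt(-70) - 2)*(-39) = (I*sqrt(70) - 2)*(-39) = (-2 + I*sqrt(70))*(-39) = 78 - 39*I*sqrt(70)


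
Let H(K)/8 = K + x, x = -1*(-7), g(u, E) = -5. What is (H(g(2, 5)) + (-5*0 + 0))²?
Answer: 256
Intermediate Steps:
x = 7
H(K) = 56 + 8*K (H(K) = 8*(K + 7) = 8*(7 + K) = 56 + 8*K)
(H(g(2, 5)) + (-5*0 + 0))² = ((56 + 8*(-5)) + (-5*0 + 0))² = ((56 - 40) + (0 + 0))² = (16 + 0)² = 16² = 256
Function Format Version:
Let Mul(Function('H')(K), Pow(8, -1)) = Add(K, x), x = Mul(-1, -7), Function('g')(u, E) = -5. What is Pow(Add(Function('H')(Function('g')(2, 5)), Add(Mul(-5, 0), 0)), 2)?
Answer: 256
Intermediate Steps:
x = 7
Function('H')(K) = Add(56, Mul(8, K)) (Function('H')(K) = Mul(8, Add(K, 7)) = Mul(8, Add(7, K)) = Add(56, Mul(8, K)))
Pow(Add(Function('H')(Function('g')(2, 5)), Add(Mul(-5, 0), 0)), 2) = Pow(Add(Add(56, Mul(8, -5)), Add(Mul(-5, 0), 0)), 2) = Pow(Add(Add(56, -40), Add(0, 0)), 2) = Pow(Add(16, 0), 2) = Pow(16, 2) = 256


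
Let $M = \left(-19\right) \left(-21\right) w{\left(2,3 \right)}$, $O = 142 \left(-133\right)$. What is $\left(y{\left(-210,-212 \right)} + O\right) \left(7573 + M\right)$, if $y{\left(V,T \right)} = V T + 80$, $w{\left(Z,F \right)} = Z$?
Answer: $215251894$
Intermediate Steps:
$O = -18886$
$M = 798$ ($M = \left(-19\right) \left(-21\right) 2 = 399 \cdot 2 = 798$)
$y{\left(V,T \right)} = 80 + T V$ ($y{\left(V,T \right)} = T V + 80 = 80 + T V$)
$\left(y{\left(-210,-212 \right)} + O\right) \left(7573 + M\right) = \left(\left(80 - -44520\right) - 18886\right) \left(7573 + 798\right) = \left(\left(80 + 44520\right) - 18886\right) 8371 = \left(44600 - 18886\right) 8371 = 25714 \cdot 8371 = 215251894$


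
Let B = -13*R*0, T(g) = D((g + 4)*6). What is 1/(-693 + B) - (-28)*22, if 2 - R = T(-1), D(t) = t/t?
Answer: 426887/693 ≈ 616.00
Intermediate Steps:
D(t) = 1
T(g) = 1
R = 1 (R = 2 - 1*1 = 2 - 1 = 1)
B = 0 (B = -13*1*0 = -13*0 = 0)
1/(-693 + B) - (-28)*22 = 1/(-693 + 0) - (-28)*22 = 1/(-693) - 1*(-616) = -1/693 + 616 = 426887/693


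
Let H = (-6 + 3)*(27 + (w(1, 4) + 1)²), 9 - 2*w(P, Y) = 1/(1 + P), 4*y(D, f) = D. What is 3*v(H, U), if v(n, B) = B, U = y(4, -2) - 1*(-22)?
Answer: 69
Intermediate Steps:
y(D, f) = D/4
w(P, Y) = 9/2 - 1/(2*(1 + P))
U = 23 (U = (¼)*4 - 1*(-22) = 1 + 22 = 23)
H = -2619/16 (H = (-6 + 3)*(27 + ((8 + 9*1)/(2*(1 + 1)) + 1)²) = -3*(27 + ((½)*(8 + 9)/2 + 1)²) = -3*(27 + ((½)*(½)*17 + 1)²) = -3*(27 + (17/4 + 1)²) = -3*(27 + (21/4)²) = -3*(27 + 441/16) = -3*873/16 = -2619/16 ≈ -163.69)
3*v(H, U) = 3*23 = 69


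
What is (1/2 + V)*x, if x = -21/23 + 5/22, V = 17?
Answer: -12145/1012 ≈ -12.001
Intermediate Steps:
x = -347/506 (x = -21*1/23 + 5*(1/22) = -21/23 + 5/22 = -347/506 ≈ -0.68577)
(1/2 + V)*x = (1/2 + 17)*(-347/506) = (½ + 17)*(-347/506) = (35/2)*(-347/506) = -12145/1012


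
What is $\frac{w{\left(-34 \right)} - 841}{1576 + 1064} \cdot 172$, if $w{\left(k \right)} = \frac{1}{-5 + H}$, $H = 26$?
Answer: $- \frac{37969}{693} \approx -54.789$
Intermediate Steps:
$w{\left(k \right)} = \frac{1}{21}$ ($w{\left(k \right)} = \frac{1}{-5 + 26} = \frac{1}{21}$)
$\frac{w{\left(-34 \right)} - 841}{1576 + 1064} \cdot 172 = \frac{\frac{1}{21} - 841}{1576 + 1064} \cdot 172 = - \frac{17660}{21 \cdot 2640} \cdot 172 = \left(- \frac{17660}{21}\right) \frac{1}{2640} \cdot 172 = \left(- \frac{883}{2772}\right) 172 = - \frac{37969}{693}$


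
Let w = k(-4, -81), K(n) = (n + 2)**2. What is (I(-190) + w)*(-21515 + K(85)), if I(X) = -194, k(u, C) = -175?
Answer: 5146074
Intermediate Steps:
K(n) = (2 + n)**2
w = -175
(I(-190) + w)*(-21515 + K(85)) = (-194 - 175)*(-21515 + (2 + 85)**2) = -369*(-21515 + 87**2) = -369*(-21515 + 7569) = -369*(-13946) = 5146074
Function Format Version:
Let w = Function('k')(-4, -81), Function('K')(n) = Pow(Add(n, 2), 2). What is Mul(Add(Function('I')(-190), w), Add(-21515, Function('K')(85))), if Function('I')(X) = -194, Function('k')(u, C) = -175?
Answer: 5146074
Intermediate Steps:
Function('K')(n) = Pow(Add(2, n), 2)
w = -175
Mul(Add(Function('I')(-190), w), Add(-21515, Function('K')(85))) = Mul(Add(-194, -175), Add(-21515, Pow(Add(2, 85), 2))) = Mul(-369, Add(-21515, Pow(87, 2))) = Mul(-369, Add(-21515, 7569)) = Mul(-369, -13946) = 5146074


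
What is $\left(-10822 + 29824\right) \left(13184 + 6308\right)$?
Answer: $370386984$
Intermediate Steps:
$\left(-10822 + 29824\right) \left(13184 + 6308\right) = 19002 \cdot 19492 = 370386984$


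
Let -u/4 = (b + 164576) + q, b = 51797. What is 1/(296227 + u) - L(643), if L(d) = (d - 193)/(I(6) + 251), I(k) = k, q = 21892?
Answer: -295575107/168806081 ≈ -1.7510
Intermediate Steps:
L(d) = -193/257 + d/257 (L(d) = (d - 193)/(6 + 251) = (-193 + d)/257 = (-193 + d)*(1/257) = -193/257 + d/257)
u = -953060 (u = -4*((51797 + 164576) + 21892) = -4*(216373 + 21892) = -4*238265 = -953060)
1/(296227 + u) - L(643) = 1/(296227 - 953060) - (-193/257 + (1/257)*643) = 1/(-656833) - (-193/257 + 643/257) = -1/656833 - 1*450/257 = -1/656833 - 450/257 = -295575107/168806081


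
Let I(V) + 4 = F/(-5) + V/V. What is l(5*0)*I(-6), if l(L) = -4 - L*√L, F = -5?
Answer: 8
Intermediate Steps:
I(V) = -2 (I(V) = -4 + (-5/(-5) + V/V) = -4 + (-5*(-⅕) + 1) = -4 + (1 + 1) = -4 + 2 = -2)
l(L) = -4 - L^(3/2)
l(5*0)*I(-6) = (-4 - (5*0)^(3/2))*(-2) = (-4 - 0^(3/2))*(-2) = (-4 - 1*0)*(-2) = (-4 + 0)*(-2) = -4*(-2) = 8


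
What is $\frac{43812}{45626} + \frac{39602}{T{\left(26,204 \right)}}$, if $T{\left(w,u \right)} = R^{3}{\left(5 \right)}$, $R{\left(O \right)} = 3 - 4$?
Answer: $- \frac{903418520}{22813} \approx -39601.0$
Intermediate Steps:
$R{\left(O \right)} = -1$
$T{\left(w,u \right)} = -1$ ($T{\left(w,u \right)} = \left(-1\right)^{3} = -1$)
$\frac{43812}{45626} + \frac{39602}{T{\left(26,204 \right)}} = \frac{43812}{45626} + \frac{39602}{-1} = 43812 \cdot \frac{1}{45626} + 39602 \left(-1\right) = \frac{21906}{22813} - 39602 = - \frac{903418520}{22813}$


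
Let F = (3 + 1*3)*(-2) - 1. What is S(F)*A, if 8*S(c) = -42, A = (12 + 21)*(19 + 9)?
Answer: -4851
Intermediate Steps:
A = 924 (A = 33*28 = 924)
F = -13 (F = (3 + 3)*(-2) - 1 = 6*(-2) - 1 = -12 - 1 = -13)
S(c) = -21/4 (S(c) = (1/8)*(-42) = -21/4)
S(F)*A = -21/4*924 = -4851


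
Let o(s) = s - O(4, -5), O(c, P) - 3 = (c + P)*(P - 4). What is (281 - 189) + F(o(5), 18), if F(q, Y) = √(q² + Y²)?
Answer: 92 + √373 ≈ 111.31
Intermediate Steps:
O(c, P) = 3 + (-4 + P)*(P + c) (O(c, P) = 3 + (c + P)*(P - 4) = 3 + (P + c)*(-4 + P) = 3 + (-4 + P)*(P + c))
o(s) = -12 + s (o(s) = s - (3 + (-5)² - 4*(-5) - 4*4 - 5*4) = s - (3 + 25 + 20 - 16 - 20) = s - 1*12 = s - 12 = -12 + s)
F(q, Y) = √(Y² + q²)
(281 - 189) + F(o(5), 18) = (281 - 189) + √(18² + (-12 + 5)²) = 92 + √(324 + (-7)²) = 92 + √(324 + 49) = 92 + √373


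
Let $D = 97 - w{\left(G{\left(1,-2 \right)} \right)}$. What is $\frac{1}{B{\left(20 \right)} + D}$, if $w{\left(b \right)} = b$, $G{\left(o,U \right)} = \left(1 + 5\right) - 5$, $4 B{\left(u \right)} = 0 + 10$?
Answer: $\frac{2}{197} \approx 0.010152$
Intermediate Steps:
$B{\left(u \right)} = \frac{5}{2}$ ($B{\left(u \right)} = \frac{0 + 10}{4} = \frac{1}{4} \cdot 10 = \frac{5}{2}$)
$G{\left(o,U \right)} = 1$ ($G{\left(o,U \right)} = 6 - 5 = 1$)
$D = 96$ ($D = 97 - 1 = 96$)
$\frac{1}{B{\left(20 \right)} + D} = \frac{1}{\frac{5}{2} + 96} = \frac{1}{\frac{197}{2}} = \frac{2}{197}$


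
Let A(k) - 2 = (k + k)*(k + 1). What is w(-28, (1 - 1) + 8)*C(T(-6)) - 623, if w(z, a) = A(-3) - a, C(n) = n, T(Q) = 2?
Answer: -611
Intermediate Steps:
A(k) = 2 + 2*k*(1 + k) (A(k) = 2 + (k + k)*(k + 1) = 2 + (2*k)*(1 + k) = 2 + 2*k*(1 + k))
w(z, a) = 14 - a (w(z, a) = (2 + 2*(-3) + 2*(-3)²) - a = (2 - 6 + 2*9) - a = (2 - 6 + 18) - a = 14 - a)
w(-28, (1 - 1) + 8)*C(T(-6)) - 623 = (14 - ((1 - 1) + 8))*2 - 623 = (14 - (0 + 8))*2 - 623 = (14 - 1*8)*2 - 623 = (14 - 8)*2 - 623 = 6*2 - 623 = 12 - 623 = -611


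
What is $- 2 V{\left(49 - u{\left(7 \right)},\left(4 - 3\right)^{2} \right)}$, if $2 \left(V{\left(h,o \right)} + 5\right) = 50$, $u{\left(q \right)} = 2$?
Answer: $-40$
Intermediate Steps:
$V{\left(h,o \right)} = 20$ ($V{\left(h,o \right)} = -5 + \frac{1}{2} \cdot 50 = -5 + 25 = 20$)
$- 2 V{\left(49 - u{\left(7 \right)},\left(4 - 3\right)^{2} \right)} = \left(-2\right) 20 = -40$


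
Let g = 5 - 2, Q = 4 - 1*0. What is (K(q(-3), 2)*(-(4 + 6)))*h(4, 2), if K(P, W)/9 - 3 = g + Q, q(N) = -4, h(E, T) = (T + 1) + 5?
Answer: -7200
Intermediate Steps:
Q = 4 (Q = 4 + 0 = 4)
h(E, T) = 6 + T (h(E, T) = (1 + T) + 5 = 6 + T)
g = 3
K(P, W) = 90 (K(P, W) = 27 + 9*(3 + 4) = 27 + 9*7 = 27 + 63 = 90)
(K(q(-3), 2)*(-(4 + 6)))*h(4, 2) = (90*(-(4 + 6)))*(6 + 2) = (90*(-1*10))*8 = (90*(-10))*8 = -900*8 = -7200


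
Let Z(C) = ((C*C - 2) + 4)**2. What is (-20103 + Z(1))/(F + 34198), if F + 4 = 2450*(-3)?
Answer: -3349/4474 ≈ -0.74855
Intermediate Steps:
F = -7354 (F = -4 + 2450*(-3) = -4 - 7350 = -7354)
Z(C) = (2 + C**2)**2 (Z(C) = ((C**2 - 2) + 4)**2 = ((-2 + C**2) + 4)**2 = (2 + C**2)**2)
(-20103 + Z(1))/(F + 34198) = (-20103 + (2 + 1**2)**2)/(-7354 + 34198) = (-20103 + (2 + 1)**2)/26844 = (-20103 + 3**2)*(1/26844) = (-20103 + 9)*(1/26844) = -20094*1/26844 = -3349/4474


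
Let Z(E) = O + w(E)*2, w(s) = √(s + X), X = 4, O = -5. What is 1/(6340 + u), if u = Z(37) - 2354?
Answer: 3981/15848197 - 2*√41/15848197 ≈ 0.00025039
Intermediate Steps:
w(s) = √(4 + s) (w(s) = √(s + 4) = √(4 + s))
Z(E) = -5 + 2*√(4 + E) (Z(E) = -5 + √(4 + E)*2 = -5 + 2*√(4 + E))
u = -2359 + 2*√41 (u = (-5 + 2*√(4 + 37)) - 2354 = (-5 + 2*√41) - 2354 = -2359 + 2*√41 ≈ -2346.2)
1/(6340 + u) = 1/(6340 + (-2359 + 2*√41)) = 1/(3981 + 2*√41)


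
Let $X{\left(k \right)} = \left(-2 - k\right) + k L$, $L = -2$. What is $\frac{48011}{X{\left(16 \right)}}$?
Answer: $- \frac{48011}{50} \approx -960.22$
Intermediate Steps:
$X{\left(k \right)} = -2 - 3 k$ ($X{\left(k \right)} = \left(-2 - k\right) + k \left(-2\right) = \left(-2 - k\right) - 2 k = -2 - 3 k$)
$\frac{48011}{X{\left(16 \right)}} = \frac{48011}{-2 - 48} = \frac{48011}{-50} = 48011 \left(- \frac{1}{50}\right) = - \frac{48011}{50}$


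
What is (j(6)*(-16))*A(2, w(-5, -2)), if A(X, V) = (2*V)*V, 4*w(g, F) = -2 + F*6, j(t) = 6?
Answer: -2352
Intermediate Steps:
w(g, F) = -1/2 + 3*F/2 (w(g, F) = (-2 + F*6)/4 = (-2 + 6*F)/4 = -1/2 + 3*F/2)
A(X, V) = 2*V**2
(j(6)*(-16))*A(2, w(-5, -2)) = (6*(-16))*(2*(-1/2 + (3/2)*(-2))**2) = -192*(-1/2 - 3)**2 = -192*(-7/2)**2 = -192*49/4 = -96*49/2 = -2352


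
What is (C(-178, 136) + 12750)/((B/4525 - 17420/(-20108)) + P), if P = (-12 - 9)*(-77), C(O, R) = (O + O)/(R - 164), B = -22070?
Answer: 406441973465/51367319444 ≈ 7.9125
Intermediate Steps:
C(O, R) = 2*O/(-164 + R) (C(O, R) = (2*O)/(-164 + R) = 2*O/(-164 + R))
P = 1617 (P = -21*(-77) = 1617)
(C(-178, 136) + 12750)/((B/4525 - 17420/(-20108)) + P) = (2*(-178)/(-164 + 136) + 12750)/((-22070/4525 - 17420/(-20108)) + 1617) = (2*(-178)/(-28) + 12750)/((-22070*1/4525 - 17420*(-1/20108)) + 1617) = (2*(-178)*(-1/28) + 12750)/((-4414/905 + 4355/5027) + 1617) = (89/7 + 12750)/(-18247903/4549435 + 1617) = 89339/(7*(7338188492/4549435)) = (89339/7)*(4549435/7338188492) = 406441973465/51367319444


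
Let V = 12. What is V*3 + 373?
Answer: 409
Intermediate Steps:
V*3 + 373 = 12*3 + 373 = 36 + 373 = 409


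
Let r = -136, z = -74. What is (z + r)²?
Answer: 44100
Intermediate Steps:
(z + r)² = (-74 - 136)² = (-210)² = 44100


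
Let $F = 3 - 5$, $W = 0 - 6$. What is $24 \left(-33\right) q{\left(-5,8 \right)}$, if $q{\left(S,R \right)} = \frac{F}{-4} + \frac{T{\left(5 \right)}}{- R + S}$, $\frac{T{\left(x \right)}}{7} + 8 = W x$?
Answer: $- \frac{215820}{13} \approx -16602.0$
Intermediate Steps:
$W = -6$ ($W = 0 - 6 = -6$)
$F = -2$ ($F = 3 - 5 = -2$)
$T{\left(x \right)} = -56 - 42 x$ ($T{\left(x \right)} = -56 + 7 \left(- 6 x\right) = -56 - 42 x$)
$q{\left(S,R \right)} = \frac{1}{2} - \frac{266}{S - R}$ ($q{\left(S,R \right)} = - \frac{2}{-4} + \frac{-56 - 210}{- R + S} = \left(-2\right) \left(- \frac{1}{4}\right) + \frac{-56 - 210}{S - R} = \frac{1}{2} - \frac{266}{S - R}$)
$24 \left(-33\right) q{\left(-5,8 \right)} = 24 \left(-33\right) \frac{532 + 8 - -5}{2 \left(8 - -5\right)} = - 792 \frac{532 + 8 + 5}{2 \left(8 + 5\right)} = - 792 \cdot \frac{1}{2} \cdot \frac{1}{13} \cdot 545 = \left(-792\right) \frac{545}{26} = - \frac{215820}{13}$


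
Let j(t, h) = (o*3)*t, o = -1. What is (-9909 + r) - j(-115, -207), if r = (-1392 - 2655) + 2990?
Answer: -11311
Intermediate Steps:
r = -1057 (r = -4047 + 2990 = -1057)
j(t, h) = -3*t (j(t, h) = (-1*3)*t = -3*t)
(-9909 + r) - j(-115, -207) = (-9909 - 1057) - (-3)*(-115) = -10966 - 1*345 = -10966 - 345 = -11311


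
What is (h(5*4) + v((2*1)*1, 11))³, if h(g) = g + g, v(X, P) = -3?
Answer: 50653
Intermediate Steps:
h(g) = 2*g
(h(5*4) + v((2*1)*1, 11))³ = (2*(5*4) - 3)³ = (2*20 - 3)³ = (40 - 3)³ = 37³ = 50653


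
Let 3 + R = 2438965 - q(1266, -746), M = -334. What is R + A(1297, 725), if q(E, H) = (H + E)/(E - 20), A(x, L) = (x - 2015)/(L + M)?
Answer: 594113521492/243593 ≈ 2.4390e+6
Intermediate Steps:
A(x, L) = (-2015 + x)/(-334 + L) (A(x, L) = (x - 2015)/(L - 334) = (-2015 + x)/(-334 + L))
q(E, H) = (E + H)/(-20 + E)
R = 1519473066/623 (R = -3 + (2438965 - (1266 - 746)/(-20 + 1266)) = -3 + (2438965 - 520/1246) = -3 + (2438965 - 1*260/623) = -3 + (2438965 - 260/623) = -3 + 1519474935/623 = 1519473066/623 ≈ 2.4390e+6)
R + A(1297, 725) = 1519473066/623 + (-2015 + 1297)/(-334 + 725) = 1519473066/623 - 718/391 = 594113521492/243593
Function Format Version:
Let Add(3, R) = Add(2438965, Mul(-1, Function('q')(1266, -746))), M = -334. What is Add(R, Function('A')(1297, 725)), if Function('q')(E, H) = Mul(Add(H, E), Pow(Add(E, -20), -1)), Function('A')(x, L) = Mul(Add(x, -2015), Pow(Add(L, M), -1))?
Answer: Rational(594113521492, 243593) ≈ 2.4390e+6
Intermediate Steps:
Function('A')(x, L) = Mul(Pow(Add(-334, L), -1), Add(-2015, x)) (Function('A')(x, L) = Mul(Add(x, -2015), Pow(Add(L, -334), -1)) = Mul(Add(-2015, x), Pow(Add(-334, L), -1)) = Mul(Pow(Add(-334, L), -1), Add(-2015, x)))
Function('q')(E, H) = Mul(Pow(Add(-20, E), -1), Add(E, H)) (Function('q')(E, H) = Mul(Add(E, H), Pow(Add(-20, E), -1)) = Mul(Pow(Add(-20, E), -1), Add(E, H)))
R = Rational(1519473066, 623) (R = Add(-3, Add(2438965, Mul(-1, Mul(Pow(Add(-20, 1266), -1), Add(1266, -746))))) = Add(-3, Add(2438965, Mul(-1, Mul(Pow(1246, -1), 520)))) = Add(-3, Add(2438965, Mul(-1, Mul(Rational(1, 1246), 520)))) = Add(-3, Add(2438965, Mul(-1, Rational(260, 623)))) = Add(-3, Add(2438965, Rational(-260, 623))) = Add(-3, Rational(1519474935, 623)) = Rational(1519473066, 623) ≈ 2.4390e+6)
Add(R, Function('A')(1297, 725)) = Add(Rational(1519473066, 623), Mul(Pow(Add(-334, 725), -1), Add(-2015, 1297))) = Add(Rational(1519473066, 623), Mul(Pow(391, -1), -718)) = Add(Rational(1519473066, 623), Mul(Rational(1, 391), -718)) = Add(Rational(1519473066, 623), Rational(-718, 391)) = Rational(594113521492, 243593)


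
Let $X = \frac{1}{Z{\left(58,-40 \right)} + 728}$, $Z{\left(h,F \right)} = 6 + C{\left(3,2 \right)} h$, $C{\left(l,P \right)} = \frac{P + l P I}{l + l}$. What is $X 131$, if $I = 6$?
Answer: $\frac{393}{3304} \approx 0.11895$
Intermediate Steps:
$C{\left(l,P \right)} = \frac{P + 6 P l}{2 l}$ ($C{\left(l,P \right)} = \frac{P + l P 6}{l + l} = \frac{P + P l 6}{2 l} = \left(P + 6 P l\right) \frac{1}{2 l} = \frac{P + 6 P l}{2 l}$)
$Z{\left(h,F \right)} = 6 + \frac{19 h}{3}$ ($Z{\left(h,F \right)} = 6 + \left(3 \cdot 2 + \frac{1}{2} \cdot 2 \cdot \frac{1}{3}\right) h = 6 + \left(6 + \frac{1}{2} \cdot 2 \cdot \frac{1}{3}\right) h = 6 + \left(6 + \frac{1}{3}\right) h = 6 + \frac{19 h}{3}$)
$X = \frac{3}{3304}$ ($X = \frac{1}{\left(6 + \frac{19}{3} \cdot 58\right) + 728} = \frac{1}{\left(6 + \frac{1102}{3}\right) + 728} = \frac{1}{\frac{1120}{3} + 728} = \frac{1}{\frac{3304}{3}} = \frac{3}{3304} \approx 0.00090799$)
$X 131 = \frac{3}{3304} \cdot 131 = \frac{393}{3304}$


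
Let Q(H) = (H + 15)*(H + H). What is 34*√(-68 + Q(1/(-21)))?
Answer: 68*I*√7654/21 ≈ 283.29*I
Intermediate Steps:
Q(H) = 2*H*(15 + H) (Q(H) = (15 + H)*(2*H) = 2*H*(15 + H))
34*√(-68 + Q(1/(-21))) = 34*√(-68 + 2*(15 + 1/(-21))/(-21)) = 34*√(-68 + 2*(-1/21)*(15 - 1/21)) = 34*√(-68 + 2*(-1/21)*(314/21)) = 34*√(-68 - 628/441) = 34*√(-30616/441) = 34*(2*I*√7654/21) = 68*I*√7654/21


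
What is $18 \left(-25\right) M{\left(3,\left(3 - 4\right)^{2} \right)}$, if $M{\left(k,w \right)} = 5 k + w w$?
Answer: $-7200$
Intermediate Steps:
$M{\left(k,w \right)} = w^{2} + 5 k$ ($M{\left(k,w \right)} = 5 k + w^{2} = w^{2} + 5 k$)
$18 \left(-25\right) M{\left(3,\left(3 - 4\right)^{2} \right)} = 18 \left(-25\right) \left(\left(\left(3 - 4\right)^{2}\right)^{2} + 5 \cdot 3\right) = - 450 \left(\left(\left(-1\right)^{2}\right)^{2} + 15\right) = - 450 \left(1^{2} + 15\right) = - 450 \left(1 + 15\right) = \left(-450\right) 16 = -7200$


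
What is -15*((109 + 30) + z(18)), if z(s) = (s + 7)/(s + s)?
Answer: -25145/12 ≈ -2095.4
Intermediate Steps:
z(s) = (7 + s)/(2*s) (z(s) = (7 + s)/((2*s)) = (7 + s)*(1/(2*s)) = (7 + s)/(2*s))
-15*((109 + 30) + z(18)) = -15*((109 + 30) + (½)*(7 + 18)/18) = -15*(139 + (½)*(1/18)*25) = -15*(139 + 25/36) = -15*5029/36 = -25145/12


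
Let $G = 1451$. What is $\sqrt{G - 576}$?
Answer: $5 \sqrt{35} \approx 29.58$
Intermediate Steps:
$\sqrt{G - 576} = \sqrt{1451 - 576} = \sqrt{875} = 5 \sqrt{35}$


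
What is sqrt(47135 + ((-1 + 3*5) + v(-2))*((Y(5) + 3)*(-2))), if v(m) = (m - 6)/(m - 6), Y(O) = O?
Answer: sqrt(46895) ≈ 216.55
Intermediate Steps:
v(m) = 1 (v(m) = (-6 + m)/(-6 + m) = 1)
sqrt(47135 + ((-1 + 3*5) + v(-2))*((Y(5) + 3)*(-2))) = sqrt(47135 + ((-1 + 3*5) + 1)*((5 + 3)*(-2))) = sqrt(47135 + ((-1 + 15) + 1)*(8*(-2))) = sqrt(47135 + (14 + 1)*(-16)) = sqrt(47135 + 15*(-16)) = sqrt(47135 - 240) = sqrt(46895)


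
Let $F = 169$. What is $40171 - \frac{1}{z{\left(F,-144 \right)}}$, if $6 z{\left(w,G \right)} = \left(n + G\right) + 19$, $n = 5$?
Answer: $\frac{803421}{20} \approx 40171.0$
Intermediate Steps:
$z{\left(w,G \right)} = 4 + \frac{G}{6}$ ($z{\left(w,G \right)} = \frac{\left(5 + G\right) + 19}{6} = \frac{24 + G}{6} = 4 + \frac{G}{6}$)
$40171 - \frac{1}{z{\left(F,-144 \right)}} = 40171 - \frac{1}{4 + \frac{1}{6} \left(-144\right)} = 40171 - \frac{1}{4 - 24} = 40171 - \frac{1}{-20} = 40171 - - \frac{1}{20} = 40171 + \frac{1}{20} = \frac{803421}{20}$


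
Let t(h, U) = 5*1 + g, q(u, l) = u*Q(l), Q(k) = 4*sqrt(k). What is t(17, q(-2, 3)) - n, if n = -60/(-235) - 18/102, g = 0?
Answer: 3932/799 ≈ 4.9212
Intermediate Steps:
q(u, l) = 4*u*sqrt(l) (q(u, l) = u*(4*sqrt(l)) = 4*u*sqrt(l))
t(h, U) = 5 (t(h, U) = 5*1 + 0 = 5 + 0 = 5)
n = 63/799 (n = -60*(-1/235) - 18*1/102 = 12/47 - 3/17 = 63/799 ≈ 0.078849)
t(17, q(-2, 3)) - n = 5 - 1*63/799 = 5 - 63/799 = 3932/799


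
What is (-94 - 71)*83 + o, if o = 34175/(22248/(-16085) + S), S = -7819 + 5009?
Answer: -619852641985/45221098 ≈ -13707.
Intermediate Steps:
S = -2810
o = -549704875/45221098 (o = 34175/(22248/(-16085) - 2810) = 34175/(22248*(-1/16085) - 2810) = 34175/(-22248/16085 - 2810) = 34175/(-45221098/16085) = 34175*(-16085/45221098) = -549704875/45221098 ≈ -12.156)
(-94 - 71)*83 + o = (-94 - 71)*83 - 549704875/45221098 = -165*83 - 549704875/45221098 = -13695 - 549704875/45221098 = -619852641985/45221098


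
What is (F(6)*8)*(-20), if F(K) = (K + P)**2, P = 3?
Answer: -12960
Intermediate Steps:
F(K) = (3 + K)**2 (F(K) = (K + 3)**2 = (3 + K)**2)
(F(6)*8)*(-20) = ((3 + 6)**2*8)*(-20) = (9**2*8)*(-20) = (81*8)*(-20) = 648*(-20) = -12960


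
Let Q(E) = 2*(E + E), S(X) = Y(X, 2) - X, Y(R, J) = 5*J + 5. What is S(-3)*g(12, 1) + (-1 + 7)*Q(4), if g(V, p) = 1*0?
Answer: 96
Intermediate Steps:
Y(R, J) = 5 + 5*J
g(V, p) = 0
S(X) = 15 - X (S(X) = (5 + 5*2) - X = (5 + 10) - X = 15 - X)
Q(E) = 4*E (Q(E) = 2*(2*E) = 4*E)
S(-3)*g(12, 1) + (-1 + 7)*Q(4) = (15 - 1*(-3))*0 + (-1 + 7)*(4*4) = (15 + 3)*0 + 6*16 = 18*0 + 96 = 0 + 96 = 96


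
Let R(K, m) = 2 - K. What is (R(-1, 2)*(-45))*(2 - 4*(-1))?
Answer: -810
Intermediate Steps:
(R(-1, 2)*(-45))*(2 - 4*(-1)) = ((2 - 1*(-1))*(-45))*(2 - 4*(-1)) = ((2 + 1)*(-45))*(2 + 4) = (3*(-45))*6 = -135*6 = -810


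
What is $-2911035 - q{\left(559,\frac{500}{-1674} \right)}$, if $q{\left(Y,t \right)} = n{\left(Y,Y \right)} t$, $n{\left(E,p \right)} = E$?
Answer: $- \frac{2436396545}{837} \approx -2.9109 \cdot 10^{6}$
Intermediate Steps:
$q{\left(Y,t \right)} = Y t$
$-2911035 - q{\left(559,\frac{500}{-1674} \right)} = -2911035 - 559 \frac{500}{-1674} = -2911035 - 559 \cdot 500 \left(- \frac{1}{1674}\right) = -2911035 - 559 \left(- \frac{250}{837}\right) = -2911035 - - \frac{139750}{837} = -2911035 + \frac{139750}{837} = - \frac{2436396545}{837}$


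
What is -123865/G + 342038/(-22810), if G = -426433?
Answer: -10216494986/694781195 ≈ -14.705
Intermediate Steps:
-123865/G + 342038/(-22810) = -123865/(-426433) + 342038/(-22810) = -123865*(-1/426433) + 342038*(-1/22810) = 17695/60919 - 171019/11405 = -10216494986/694781195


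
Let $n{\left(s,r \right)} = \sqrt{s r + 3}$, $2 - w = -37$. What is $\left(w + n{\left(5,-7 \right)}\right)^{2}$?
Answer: $1489 + 312 i \sqrt{2} \approx 1489.0 + 441.23 i$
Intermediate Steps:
$w = 39$ ($w = 2 - -37 = 2 + 37 = 39$)
$n{\left(s,r \right)} = \sqrt{3 + r s}$ ($n{\left(s,r \right)} = \sqrt{r s + 3} = \sqrt{3 + r s}$)
$\left(w + n{\left(5,-7 \right)}\right)^{2} = \left(39 + \sqrt{3 - 35}\right)^{2} = \left(39 + \sqrt{-32}\right)^{2} = \left(39 + 4 i \sqrt{2}\right)^{2}$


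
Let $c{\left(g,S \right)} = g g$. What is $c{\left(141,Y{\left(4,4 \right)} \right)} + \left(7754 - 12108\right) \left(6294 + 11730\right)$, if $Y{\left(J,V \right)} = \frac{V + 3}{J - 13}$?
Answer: $-78456615$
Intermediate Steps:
$Y{\left(J,V \right)} = \frac{3 + V}{-13 + J}$
$c{\left(g,S \right)} = g^{2}$
$c{\left(141,Y{\left(4,4 \right)} \right)} + \left(7754 - 12108\right) \left(6294 + 11730\right) = 141^{2} + \left(7754 - 12108\right) \left(6294 + 11730\right) = 19881 - 78476496 = -78456615$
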